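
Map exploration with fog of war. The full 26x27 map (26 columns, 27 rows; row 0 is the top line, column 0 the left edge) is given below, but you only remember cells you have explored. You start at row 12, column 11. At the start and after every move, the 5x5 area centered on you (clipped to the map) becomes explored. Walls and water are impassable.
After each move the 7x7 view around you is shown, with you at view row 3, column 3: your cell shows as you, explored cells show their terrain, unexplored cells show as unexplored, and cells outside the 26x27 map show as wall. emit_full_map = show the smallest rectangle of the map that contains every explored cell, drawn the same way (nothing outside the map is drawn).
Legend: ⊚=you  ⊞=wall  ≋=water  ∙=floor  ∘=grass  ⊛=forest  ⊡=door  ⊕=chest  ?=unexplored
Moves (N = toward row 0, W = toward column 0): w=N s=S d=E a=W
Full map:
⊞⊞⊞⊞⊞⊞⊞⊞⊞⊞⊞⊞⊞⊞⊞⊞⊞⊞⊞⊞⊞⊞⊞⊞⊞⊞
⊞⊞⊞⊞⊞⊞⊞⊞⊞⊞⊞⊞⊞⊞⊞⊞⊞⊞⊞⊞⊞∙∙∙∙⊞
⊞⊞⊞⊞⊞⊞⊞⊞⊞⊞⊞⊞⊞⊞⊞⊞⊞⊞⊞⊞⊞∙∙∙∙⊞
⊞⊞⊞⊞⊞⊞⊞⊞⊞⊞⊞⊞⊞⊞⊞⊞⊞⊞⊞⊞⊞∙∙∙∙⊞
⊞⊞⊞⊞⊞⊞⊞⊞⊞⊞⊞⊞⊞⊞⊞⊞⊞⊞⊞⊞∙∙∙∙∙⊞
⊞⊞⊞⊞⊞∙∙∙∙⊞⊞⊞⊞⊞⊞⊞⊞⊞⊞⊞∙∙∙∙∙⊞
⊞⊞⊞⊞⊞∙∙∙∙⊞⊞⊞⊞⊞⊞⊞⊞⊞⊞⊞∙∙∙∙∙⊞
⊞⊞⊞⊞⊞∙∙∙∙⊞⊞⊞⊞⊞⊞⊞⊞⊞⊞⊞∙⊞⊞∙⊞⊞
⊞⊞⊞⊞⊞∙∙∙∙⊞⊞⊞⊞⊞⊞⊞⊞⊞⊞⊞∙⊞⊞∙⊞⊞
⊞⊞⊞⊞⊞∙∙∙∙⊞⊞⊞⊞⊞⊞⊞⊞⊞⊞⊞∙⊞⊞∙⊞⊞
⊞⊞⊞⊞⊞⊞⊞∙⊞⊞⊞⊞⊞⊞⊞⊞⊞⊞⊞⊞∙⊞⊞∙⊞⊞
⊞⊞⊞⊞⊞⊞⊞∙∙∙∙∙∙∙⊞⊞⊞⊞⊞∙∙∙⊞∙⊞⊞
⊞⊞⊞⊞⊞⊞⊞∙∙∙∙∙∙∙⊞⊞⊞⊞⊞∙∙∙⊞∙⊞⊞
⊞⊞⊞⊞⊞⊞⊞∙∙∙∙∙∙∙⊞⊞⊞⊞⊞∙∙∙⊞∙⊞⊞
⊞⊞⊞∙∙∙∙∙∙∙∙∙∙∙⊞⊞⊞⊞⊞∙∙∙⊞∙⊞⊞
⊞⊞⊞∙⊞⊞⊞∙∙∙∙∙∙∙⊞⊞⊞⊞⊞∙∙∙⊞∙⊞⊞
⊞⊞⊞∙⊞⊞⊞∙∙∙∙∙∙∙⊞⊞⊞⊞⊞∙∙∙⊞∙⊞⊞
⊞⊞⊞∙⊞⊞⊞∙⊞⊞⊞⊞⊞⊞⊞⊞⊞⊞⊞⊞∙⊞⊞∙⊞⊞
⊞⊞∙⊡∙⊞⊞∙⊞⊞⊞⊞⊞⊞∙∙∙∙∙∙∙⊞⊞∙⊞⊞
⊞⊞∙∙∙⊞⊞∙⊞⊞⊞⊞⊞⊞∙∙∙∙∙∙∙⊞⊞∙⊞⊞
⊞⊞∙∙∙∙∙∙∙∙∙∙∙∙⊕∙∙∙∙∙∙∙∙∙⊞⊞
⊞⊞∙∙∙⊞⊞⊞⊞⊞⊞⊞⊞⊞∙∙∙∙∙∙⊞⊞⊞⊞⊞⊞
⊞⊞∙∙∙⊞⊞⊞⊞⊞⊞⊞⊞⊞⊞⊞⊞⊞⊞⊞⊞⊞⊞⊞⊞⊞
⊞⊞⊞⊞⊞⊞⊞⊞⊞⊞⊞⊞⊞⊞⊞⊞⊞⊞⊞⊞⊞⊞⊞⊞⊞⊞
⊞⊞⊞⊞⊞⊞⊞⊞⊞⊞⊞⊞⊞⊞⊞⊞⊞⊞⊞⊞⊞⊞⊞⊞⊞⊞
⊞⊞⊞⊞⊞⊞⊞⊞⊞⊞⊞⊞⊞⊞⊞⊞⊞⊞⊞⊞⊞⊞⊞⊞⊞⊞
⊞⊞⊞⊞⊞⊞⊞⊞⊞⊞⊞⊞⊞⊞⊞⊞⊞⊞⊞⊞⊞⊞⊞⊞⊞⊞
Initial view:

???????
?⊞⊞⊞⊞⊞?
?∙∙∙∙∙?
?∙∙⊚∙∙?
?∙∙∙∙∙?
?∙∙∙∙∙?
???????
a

???????
?⊞⊞⊞⊞⊞⊞
?∙∙∙∙∙∙
?∙∙⊚∙∙∙
?∙∙∙∙∙∙
?∙∙∙∙∙∙
???????

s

?⊞⊞⊞⊞⊞⊞
?∙∙∙∙∙∙
?∙∙∙∙∙∙
?∙∙⊚∙∙∙
?∙∙∙∙∙∙
?∙∙∙∙∙?
???????

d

⊞⊞⊞⊞⊞⊞?
∙∙∙∙∙∙?
∙∙∙∙∙∙?
∙∙∙⊚∙∙?
∙∙∙∙∙∙?
∙∙∙∙∙∙?
???????

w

???????
⊞⊞⊞⊞⊞⊞?
∙∙∙∙∙∙?
∙∙∙⊚∙∙?
∙∙∙∙∙∙?
∙∙∙∙∙∙?
∙∙∙∙∙∙?

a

???????
?⊞⊞⊞⊞⊞⊞
?∙∙∙∙∙∙
?∙∙⊚∙∙∙
?∙∙∙∙∙∙
?∙∙∙∙∙∙
?∙∙∙∙∙∙

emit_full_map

⊞⊞⊞⊞⊞⊞
∙∙∙∙∙∙
∙∙⊚∙∙∙
∙∙∙∙∙∙
∙∙∙∙∙∙
∙∙∙∙∙∙

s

?⊞⊞⊞⊞⊞⊞
?∙∙∙∙∙∙
?∙∙∙∙∙∙
?∙∙⊚∙∙∙
?∙∙∙∙∙∙
?∙∙∙∙∙∙
???????

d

⊞⊞⊞⊞⊞⊞?
∙∙∙∙∙∙?
∙∙∙∙∙∙?
∙∙∙⊚∙∙?
∙∙∙∙∙∙?
∙∙∙∙∙∙?
???????

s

∙∙∙∙∙∙?
∙∙∙∙∙∙?
∙∙∙∙∙∙?
∙∙∙⊚∙∙?
∙∙∙∙∙∙?
?∙∙∙∙∙?
???????

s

∙∙∙∙∙∙?
∙∙∙∙∙∙?
∙∙∙∙∙∙?
∙∙∙⊚∙∙?
?∙∙∙∙∙?
?⊞⊞⊞⊞⊞?
???????

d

∙∙∙∙∙??
∙∙∙∙∙⊞?
∙∙∙∙∙⊞?
∙∙∙⊚∙⊞?
∙∙∙∙∙⊞?
⊞⊞⊞⊞⊞⊞?
???????

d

∙∙∙∙???
∙∙∙∙⊞⊞?
∙∙∙∙⊞⊞?
∙∙∙⊚⊞⊞?
∙∙∙∙⊞⊞?
⊞⊞⊞⊞⊞⊞?
???????

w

∙∙∙∙???
∙∙∙∙⊞⊞?
∙∙∙∙⊞⊞?
∙∙∙⊚⊞⊞?
∙∙∙∙⊞⊞?
∙∙∙∙⊞⊞?
⊞⊞⊞⊞⊞⊞?

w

⊞⊞⊞⊞???
∙∙∙∙⊞⊞?
∙∙∙∙⊞⊞?
∙∙∙⊚⊞⊞?
∙∙∙∙⊞⊞?
∙∙∙∙⊞⊞?
∙∙∙∙⊞⊞?

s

∙∙∙∙⊞⊞?
∙∙∙∙⊞⊞?
∙∙∙∙⊞⊞?
∙∙∙⊚⊞⊞?
∙∙∙∙⊞⊞?
∙∙∙∙⊞⊞?
⊞⊞⊞⊞⊞⊞?

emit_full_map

⊞⊞⊞⊞⊞⊞??
∙∙∙∙∙∙⊞⊞
∙∙∙∙∙∙⊞⊞
∙∙∙∙∙∙⊞⊞
∙∙∙∙∙⊚⊞⊞
∙∙∙∙∙∙⊞⊞
?∙∙∙∙∙⊞⊞
?⊞⊞⊞⊞⊞⊞⊞

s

∙∙∙∙⊞⊞?
∙∙∙∙⊞⊞?
∙∙∙∙⊞⊞?
∙∙∙⊚⊞⊞?
∙∙∙∙⊞⊞?
⊞⊞⊞⊞⊞⊞?
???????

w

∙∙∙∙⊞⊞?
∙∙∙∙⊞⊞?
∙∙∙∙⊞⊞?
∙∙∙⊚⊞⊞?
∙∙∙∙⊞⊞?
∙∙∙∙⊞⊞?
⊞⊞⊞⊞⊞⊞?

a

∙∙∙∙∙⊞⊞
∙∙∙∙∙⊞⊞
∙∙∙∙∙⊞⊞
∙∙∙⊚∙⊞⊞
∙∙∙∙∙⊞⊞
∙∙∙∙∙⊞⊞
⊞⊞⊞⊞⊞⊞⊞


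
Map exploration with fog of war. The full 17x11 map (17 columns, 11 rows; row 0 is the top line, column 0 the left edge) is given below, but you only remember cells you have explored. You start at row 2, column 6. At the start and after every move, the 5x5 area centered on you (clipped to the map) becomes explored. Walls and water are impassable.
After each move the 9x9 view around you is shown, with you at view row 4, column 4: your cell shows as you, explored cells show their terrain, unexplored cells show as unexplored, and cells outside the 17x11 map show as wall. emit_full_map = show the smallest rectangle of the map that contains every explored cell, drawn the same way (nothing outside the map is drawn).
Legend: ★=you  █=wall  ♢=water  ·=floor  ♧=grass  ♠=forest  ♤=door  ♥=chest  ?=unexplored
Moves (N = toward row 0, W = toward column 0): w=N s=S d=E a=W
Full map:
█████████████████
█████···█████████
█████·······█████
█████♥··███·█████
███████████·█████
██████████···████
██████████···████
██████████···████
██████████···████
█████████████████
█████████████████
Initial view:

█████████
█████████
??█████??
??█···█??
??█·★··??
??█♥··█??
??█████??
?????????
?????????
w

█████████
█████████
█████████
??█████??
??█·★·█??
??█····??
??█♥··█??
??█████??
?????????

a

█████████
█████████
█████████
??██████?
??██★··█?
??██····?
??██♥··█?
???█████?
?????????

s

█████████
█████████
??██████?
??██···█?
??██★···?
??██♥··█?
??██████?
?????????
?????????

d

█████████
█████████
?██████??
?██···█??
?██·★··??
?██♥··█??
?██████??
?????????
?????????

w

█████████
█████████
█████████
?██████??
?██·★·█??
?██····??
?██♥··█??
?██████??
?????????

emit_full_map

██████
██·★·█
██····
██♥··█
██████

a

█████████
█████████
█████████
??██████?
??██★··█?
??██····?
??██♥··█?
??██████?
?????????

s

█████████
█████████
??██████?
??██···█?
??██★···?
??██♥··█?
??██████?
?????????
?????????

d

█████████
█████████
?██████??
?██···█??
?██·★··??
?██♥··█??
?██████??
?????????
?????????


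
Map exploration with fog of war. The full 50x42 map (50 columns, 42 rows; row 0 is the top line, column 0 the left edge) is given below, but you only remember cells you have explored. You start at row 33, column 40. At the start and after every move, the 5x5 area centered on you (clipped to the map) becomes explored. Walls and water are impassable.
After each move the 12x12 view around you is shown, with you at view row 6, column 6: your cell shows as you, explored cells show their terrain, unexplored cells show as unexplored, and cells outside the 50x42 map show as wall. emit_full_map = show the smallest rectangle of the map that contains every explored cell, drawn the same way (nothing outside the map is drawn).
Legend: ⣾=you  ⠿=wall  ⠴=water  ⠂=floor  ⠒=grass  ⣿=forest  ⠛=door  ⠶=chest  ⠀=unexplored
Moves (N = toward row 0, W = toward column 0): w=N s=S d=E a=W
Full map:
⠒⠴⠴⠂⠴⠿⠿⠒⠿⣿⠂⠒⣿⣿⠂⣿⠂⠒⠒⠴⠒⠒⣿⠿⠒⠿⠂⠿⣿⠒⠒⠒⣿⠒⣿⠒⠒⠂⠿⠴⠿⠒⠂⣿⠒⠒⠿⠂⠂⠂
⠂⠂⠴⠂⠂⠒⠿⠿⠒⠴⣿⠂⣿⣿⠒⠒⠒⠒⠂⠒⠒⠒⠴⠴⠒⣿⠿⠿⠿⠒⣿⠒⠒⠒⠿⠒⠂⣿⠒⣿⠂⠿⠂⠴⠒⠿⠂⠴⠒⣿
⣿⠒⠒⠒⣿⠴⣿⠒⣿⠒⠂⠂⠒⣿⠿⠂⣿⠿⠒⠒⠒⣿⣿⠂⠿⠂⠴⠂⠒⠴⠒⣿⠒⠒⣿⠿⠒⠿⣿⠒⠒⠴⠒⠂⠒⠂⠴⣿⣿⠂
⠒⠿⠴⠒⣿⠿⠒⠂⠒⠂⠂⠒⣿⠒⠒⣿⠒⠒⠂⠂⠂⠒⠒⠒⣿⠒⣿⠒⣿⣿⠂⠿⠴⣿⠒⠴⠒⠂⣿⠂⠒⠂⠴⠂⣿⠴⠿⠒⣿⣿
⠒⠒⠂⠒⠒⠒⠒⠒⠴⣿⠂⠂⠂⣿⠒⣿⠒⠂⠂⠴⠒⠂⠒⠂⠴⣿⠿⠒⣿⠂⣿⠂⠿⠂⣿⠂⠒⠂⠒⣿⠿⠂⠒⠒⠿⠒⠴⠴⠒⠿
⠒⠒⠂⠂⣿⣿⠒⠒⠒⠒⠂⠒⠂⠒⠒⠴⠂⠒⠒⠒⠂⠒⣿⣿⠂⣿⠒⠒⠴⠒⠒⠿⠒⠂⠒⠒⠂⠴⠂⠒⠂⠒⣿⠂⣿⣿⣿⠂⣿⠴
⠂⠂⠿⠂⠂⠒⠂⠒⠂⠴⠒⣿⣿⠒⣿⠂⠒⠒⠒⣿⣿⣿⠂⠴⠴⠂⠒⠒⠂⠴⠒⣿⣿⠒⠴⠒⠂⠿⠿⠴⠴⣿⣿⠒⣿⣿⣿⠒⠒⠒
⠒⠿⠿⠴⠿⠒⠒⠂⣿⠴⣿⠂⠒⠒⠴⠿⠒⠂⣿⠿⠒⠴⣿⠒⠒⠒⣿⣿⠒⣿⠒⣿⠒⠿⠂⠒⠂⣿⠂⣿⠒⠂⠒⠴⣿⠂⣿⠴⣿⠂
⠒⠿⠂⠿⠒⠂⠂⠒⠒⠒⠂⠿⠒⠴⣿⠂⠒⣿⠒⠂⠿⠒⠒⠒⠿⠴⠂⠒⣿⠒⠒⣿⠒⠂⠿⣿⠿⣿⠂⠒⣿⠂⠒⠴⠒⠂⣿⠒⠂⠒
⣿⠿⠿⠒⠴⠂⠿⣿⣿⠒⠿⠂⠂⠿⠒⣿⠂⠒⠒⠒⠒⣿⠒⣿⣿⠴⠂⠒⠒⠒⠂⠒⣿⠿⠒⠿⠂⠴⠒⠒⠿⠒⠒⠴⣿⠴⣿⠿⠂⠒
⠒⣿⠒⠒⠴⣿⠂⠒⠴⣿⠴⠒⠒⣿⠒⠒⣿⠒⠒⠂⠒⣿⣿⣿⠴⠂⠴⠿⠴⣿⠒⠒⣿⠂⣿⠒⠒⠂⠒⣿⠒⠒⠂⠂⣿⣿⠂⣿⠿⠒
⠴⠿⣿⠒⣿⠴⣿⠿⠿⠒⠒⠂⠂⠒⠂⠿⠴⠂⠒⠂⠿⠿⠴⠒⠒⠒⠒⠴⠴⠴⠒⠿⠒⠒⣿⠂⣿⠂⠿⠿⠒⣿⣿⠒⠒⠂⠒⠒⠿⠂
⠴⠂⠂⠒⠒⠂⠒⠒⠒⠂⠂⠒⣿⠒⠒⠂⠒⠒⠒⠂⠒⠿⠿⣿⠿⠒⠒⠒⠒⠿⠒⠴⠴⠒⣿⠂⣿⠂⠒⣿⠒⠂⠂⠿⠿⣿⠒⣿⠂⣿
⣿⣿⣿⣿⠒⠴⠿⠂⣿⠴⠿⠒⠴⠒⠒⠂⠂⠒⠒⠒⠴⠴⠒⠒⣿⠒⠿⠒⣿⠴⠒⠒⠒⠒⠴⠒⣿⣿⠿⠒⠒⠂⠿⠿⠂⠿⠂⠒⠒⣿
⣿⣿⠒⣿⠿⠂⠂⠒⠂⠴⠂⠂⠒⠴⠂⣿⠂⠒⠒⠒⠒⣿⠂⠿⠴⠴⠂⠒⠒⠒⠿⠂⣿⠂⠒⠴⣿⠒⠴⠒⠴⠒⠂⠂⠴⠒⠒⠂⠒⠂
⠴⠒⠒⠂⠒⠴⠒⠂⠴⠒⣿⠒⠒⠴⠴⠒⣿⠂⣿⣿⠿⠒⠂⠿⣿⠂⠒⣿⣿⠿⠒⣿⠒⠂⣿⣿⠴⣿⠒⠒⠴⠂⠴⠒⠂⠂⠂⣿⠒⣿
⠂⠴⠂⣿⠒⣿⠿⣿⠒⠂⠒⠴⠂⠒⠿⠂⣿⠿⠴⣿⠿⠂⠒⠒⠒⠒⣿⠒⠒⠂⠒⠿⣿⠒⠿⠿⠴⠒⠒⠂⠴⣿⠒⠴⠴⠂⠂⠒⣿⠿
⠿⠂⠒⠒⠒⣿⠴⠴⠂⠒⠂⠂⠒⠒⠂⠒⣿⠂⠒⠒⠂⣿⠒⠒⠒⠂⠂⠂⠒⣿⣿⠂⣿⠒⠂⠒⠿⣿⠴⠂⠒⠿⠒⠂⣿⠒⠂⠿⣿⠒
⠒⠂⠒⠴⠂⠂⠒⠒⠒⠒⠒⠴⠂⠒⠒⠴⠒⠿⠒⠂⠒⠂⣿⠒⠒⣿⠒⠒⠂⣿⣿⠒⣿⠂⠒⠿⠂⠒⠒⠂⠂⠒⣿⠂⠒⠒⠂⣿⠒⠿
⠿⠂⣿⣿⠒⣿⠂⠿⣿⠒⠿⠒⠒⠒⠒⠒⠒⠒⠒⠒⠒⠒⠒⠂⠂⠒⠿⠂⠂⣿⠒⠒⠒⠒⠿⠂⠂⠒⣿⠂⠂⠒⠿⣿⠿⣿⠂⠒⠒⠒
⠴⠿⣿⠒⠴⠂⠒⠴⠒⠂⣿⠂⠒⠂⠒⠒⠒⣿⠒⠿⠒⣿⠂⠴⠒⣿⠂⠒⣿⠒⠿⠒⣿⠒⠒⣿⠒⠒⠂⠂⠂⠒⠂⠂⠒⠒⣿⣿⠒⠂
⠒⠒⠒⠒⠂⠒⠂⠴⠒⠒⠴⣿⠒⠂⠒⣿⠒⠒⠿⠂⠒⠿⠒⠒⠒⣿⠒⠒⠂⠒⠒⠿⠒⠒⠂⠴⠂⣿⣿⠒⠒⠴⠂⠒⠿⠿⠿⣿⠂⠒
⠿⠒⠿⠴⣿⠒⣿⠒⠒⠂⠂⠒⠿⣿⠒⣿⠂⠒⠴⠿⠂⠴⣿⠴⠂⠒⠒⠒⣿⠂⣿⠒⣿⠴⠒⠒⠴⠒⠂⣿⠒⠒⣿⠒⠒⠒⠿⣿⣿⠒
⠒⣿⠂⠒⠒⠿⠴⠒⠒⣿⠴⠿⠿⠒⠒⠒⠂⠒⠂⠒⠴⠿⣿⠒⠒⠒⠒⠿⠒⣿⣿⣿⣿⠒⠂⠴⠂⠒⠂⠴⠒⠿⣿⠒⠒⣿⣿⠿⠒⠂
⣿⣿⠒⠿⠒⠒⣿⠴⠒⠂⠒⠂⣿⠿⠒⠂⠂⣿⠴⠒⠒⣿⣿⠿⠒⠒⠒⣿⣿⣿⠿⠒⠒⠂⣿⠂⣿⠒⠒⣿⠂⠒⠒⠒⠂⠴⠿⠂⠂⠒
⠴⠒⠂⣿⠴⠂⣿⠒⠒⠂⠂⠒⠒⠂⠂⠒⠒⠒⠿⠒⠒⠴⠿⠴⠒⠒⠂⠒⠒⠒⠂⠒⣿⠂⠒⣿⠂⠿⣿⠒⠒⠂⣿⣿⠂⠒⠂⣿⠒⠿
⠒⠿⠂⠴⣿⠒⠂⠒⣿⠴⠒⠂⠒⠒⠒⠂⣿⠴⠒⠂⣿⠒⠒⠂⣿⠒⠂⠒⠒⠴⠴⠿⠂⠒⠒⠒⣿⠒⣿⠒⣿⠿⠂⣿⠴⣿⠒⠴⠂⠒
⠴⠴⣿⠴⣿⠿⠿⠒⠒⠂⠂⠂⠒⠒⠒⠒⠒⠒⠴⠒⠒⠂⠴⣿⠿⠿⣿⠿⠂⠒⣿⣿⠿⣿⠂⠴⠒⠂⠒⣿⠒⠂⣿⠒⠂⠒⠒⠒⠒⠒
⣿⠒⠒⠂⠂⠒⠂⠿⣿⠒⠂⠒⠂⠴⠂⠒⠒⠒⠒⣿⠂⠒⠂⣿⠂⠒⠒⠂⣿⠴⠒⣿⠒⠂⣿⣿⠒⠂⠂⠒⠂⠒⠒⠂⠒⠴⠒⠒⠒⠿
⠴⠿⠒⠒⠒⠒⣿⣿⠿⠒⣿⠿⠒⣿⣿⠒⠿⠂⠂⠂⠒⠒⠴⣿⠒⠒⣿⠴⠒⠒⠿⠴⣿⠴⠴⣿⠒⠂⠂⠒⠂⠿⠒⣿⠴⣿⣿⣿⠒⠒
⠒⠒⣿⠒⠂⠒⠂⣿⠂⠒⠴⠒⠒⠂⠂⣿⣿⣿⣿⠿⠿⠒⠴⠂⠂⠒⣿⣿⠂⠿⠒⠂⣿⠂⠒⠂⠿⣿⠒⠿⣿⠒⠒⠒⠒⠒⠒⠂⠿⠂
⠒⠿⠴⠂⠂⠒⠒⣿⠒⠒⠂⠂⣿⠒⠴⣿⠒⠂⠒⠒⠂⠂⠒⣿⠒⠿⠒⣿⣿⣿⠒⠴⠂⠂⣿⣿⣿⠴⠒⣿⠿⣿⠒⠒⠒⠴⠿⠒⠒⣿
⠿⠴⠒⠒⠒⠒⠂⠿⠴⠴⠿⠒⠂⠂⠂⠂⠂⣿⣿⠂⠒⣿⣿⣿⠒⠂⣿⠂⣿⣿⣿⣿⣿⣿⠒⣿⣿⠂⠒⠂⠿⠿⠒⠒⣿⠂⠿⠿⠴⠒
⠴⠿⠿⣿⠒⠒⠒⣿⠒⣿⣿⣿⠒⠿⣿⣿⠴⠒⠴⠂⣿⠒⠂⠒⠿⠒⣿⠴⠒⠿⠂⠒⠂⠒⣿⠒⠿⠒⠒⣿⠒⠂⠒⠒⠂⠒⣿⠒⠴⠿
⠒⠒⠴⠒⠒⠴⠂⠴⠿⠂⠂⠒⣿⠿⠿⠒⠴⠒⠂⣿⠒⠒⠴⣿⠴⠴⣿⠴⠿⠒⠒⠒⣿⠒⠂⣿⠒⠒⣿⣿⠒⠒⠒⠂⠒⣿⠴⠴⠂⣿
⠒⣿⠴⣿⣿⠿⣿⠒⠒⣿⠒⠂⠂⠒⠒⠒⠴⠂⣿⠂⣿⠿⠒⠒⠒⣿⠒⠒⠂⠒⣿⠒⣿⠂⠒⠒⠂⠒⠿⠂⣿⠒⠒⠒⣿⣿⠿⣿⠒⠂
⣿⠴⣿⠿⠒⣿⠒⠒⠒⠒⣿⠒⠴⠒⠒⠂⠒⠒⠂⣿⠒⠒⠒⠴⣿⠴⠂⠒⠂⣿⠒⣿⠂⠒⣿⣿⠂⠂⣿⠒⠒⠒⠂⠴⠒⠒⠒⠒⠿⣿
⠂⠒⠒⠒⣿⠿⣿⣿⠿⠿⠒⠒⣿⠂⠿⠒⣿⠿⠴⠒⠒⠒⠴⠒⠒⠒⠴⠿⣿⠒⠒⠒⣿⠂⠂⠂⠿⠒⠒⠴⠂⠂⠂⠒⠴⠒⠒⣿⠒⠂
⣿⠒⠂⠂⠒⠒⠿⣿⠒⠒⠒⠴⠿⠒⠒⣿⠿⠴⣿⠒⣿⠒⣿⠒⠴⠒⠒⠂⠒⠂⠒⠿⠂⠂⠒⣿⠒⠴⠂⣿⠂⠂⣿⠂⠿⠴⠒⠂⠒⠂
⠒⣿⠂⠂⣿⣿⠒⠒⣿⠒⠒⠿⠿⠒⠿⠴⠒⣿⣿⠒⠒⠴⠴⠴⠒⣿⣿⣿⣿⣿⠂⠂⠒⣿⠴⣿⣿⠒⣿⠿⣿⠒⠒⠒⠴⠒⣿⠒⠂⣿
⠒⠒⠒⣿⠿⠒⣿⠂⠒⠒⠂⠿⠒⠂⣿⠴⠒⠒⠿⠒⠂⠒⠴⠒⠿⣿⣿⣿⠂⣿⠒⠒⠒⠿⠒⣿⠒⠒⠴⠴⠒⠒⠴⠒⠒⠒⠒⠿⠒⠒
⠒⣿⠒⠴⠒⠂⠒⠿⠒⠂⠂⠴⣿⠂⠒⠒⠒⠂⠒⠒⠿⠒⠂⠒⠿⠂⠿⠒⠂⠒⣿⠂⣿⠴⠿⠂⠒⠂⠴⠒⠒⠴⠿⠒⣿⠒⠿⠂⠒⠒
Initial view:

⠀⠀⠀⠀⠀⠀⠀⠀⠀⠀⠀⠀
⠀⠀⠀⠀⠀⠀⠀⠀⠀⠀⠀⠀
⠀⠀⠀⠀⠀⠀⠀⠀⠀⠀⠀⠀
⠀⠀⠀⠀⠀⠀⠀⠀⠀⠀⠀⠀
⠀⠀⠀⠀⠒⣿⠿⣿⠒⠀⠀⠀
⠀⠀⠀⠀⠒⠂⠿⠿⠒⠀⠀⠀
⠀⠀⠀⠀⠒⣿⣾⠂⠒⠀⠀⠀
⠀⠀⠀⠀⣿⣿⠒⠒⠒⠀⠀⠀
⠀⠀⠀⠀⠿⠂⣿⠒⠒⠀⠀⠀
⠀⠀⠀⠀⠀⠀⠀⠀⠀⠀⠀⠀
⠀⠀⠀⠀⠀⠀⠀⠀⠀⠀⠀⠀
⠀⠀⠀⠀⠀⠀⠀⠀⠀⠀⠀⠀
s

⠀⠀⠀⠀⠀⠀⠀⠀⠀⠀⠀⠀
⠀⠀⠀⠀⠀⠀⠀⠀⠀⠀⠀⠀
⠀⠀⠀⠀⠀⠀⠀⠀⠀⠀⠀⠀
⠀⠀⠀⠀⠒⣿⠿⣿⠒⠀⠀⠀
⠀⠀⠀⠀⠒⠂⠿⠿⠒⠀⠀⠀
⠀⠀⠀⠀⠒⣿⠒⠂⠒⠀⠀⠀
⠀⠀⠀⠀⣿⣿⣾⠒⠒⠀⠀⠀
⠀⠀⠀⠀⠿⠂⣿⠒⠒⠀⠀⠀
⠀⠀⠀⠀⣿⠒⠒⠒⠂⠀⠀⠀
⠀⠀⠀⠀⠀⠀⠀⠀⠀⠀⠀⠀
⠀⠀⠀⠀⠀⠀⠀⠀⠀⠀⠀⠀
⠀⠀⠀⠀⠀⠀⠀⠀⠀⠀⠀⠀

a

⠀⠀⠀⠀⠀⠀⠀⠀⠀⠀⠀⠀
⠀⠀⠀⠀⠀⠀⠀⠀⠀⠀⠀⠀
⠀⠀⠀⠀⠀⠀⠀⠀⠀⠀⠀⠀
⠀⠀⠀⠀⠀⠒⣿⠿⣿⠒⠀⠀
⠀⠀⠀⠀⠂⠒⠂⠿⠿⠒⠀⠀
⠀⠀⠀⠀⠒⠒⣿⠒⠂⠒⠀⠀
⠀⠀⠀⠀⠒⣿⣾⠒⠒⠒⠀⠀
⠀⠀⠀⠀⠒⠿⠂⣿⠒⠒⠀⠀
⠀⠀⠀⠀⠂⣿⠒⠒⠒⠂⠀⠀
⠀⠀⠀⠀⠀⠀⠀⠀⠀⠀⠀⠀
⠀⠀⠀⠀⠀⠀⠀⠀⠀⠀⠀⠀
⠀⠀⠀⠀⠀⠀⠀⠀⠀⠀⠀⠀

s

⠀⠀⠀⠀⠀⠀⠀⠀⠀⠀⠀⠀
⠀⠀⠀⠀⠀⠀⠀⠀⠀⠀⠀⠀
⠀⠀⠀⠀⠀⠒⣿⠿⣿⠒⠀⠀
⠀⠀⠀⠀⠂⠒⠂⠿⠿⠒⠀⠀
⠀⠀⠀⠀⠒⠒⣿⠒⠂⠒⠀⠀
⠀⠀⠀⠀⠒⣿⣿⠒⠒⠒⠀⠀
⠀⠀⠀⠀⠒⠿⣾⣿⠒⠒⠀⠀
⠀⠀⠀⠀⠂⣿⠒⠒⠒⠂⠀⠀
⠀⠀⠀⠀⠒⠒⠴⠂⠂⠀⠀⠀
⠀⠀⠀⠀⠀⠀⠀⠀⠀⠀⠀⠀
⠀⠀⠀⠀⠀⠀⠀⠀⠀⠀⠀⠀
⠀⠀⠀⠀⠀⠀⠀⠀⠀⠀⠀⠀

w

⠀⠀⠀⠀⠀⠀⠀⠀⠀⠀⠀⠀
⠀⠀⠀⠀⠀⠀⠀⠀⠀⠀⠀⠀
⠀⠀⠀⠀⠀⠀⠀⠀⠀⠀⠀⠀
⠀⠀⠀⠀⠀⠒⣿⠿⣿⠒⠀⠀
⠀⠀⠀⠀⠂⠒⠂⠿⠿⠒⠀⠀
⠀⠀⠀⠀⠒⠒⣿⠒⠂⠒⠀⠀
⠀⠀⠀⠀⠒⣿⣾⠒⠒⠒⠀⠀
⠀⠀⠀⠀⠒⠿⠂⣿⠒⠒⠀⠀
⠀⠀⠀⠀⠂⣿⠒⠒⠒⠂⠀⠀
⠀⠀⠀⠀⠒⠒⠴⠂⠂⠀⠀⠀
⠀⠀⠀⠀⠀⠀⠀⠀⠀⠀⠀⠀
⠀⠀⠀⠀⠀⠀⠀⠀⠀⠀⠀⠀

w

⠀⠀⠀⠀⠀⠀⠀⠀⠀⠀⠀⠀
⠀⠀⠀⠀⠀⠀⠀⠀⠀⠀⠀⠀
⠀⠀⠀⠀⠀⠀⠀⠀⠀⠀⠀⠀
⠀⠀⠀⠀⠀⠀⠀⠀⠀⠀⠀⠀
⠀⠀⠀⠀⠴⠒⣿⠿⣿⠒⠀⠀
⠀⠀⠀⠀⠂⠒⠂⠿⠿⠒⠀⠀
⠀⠀⠀⠀⠒⠒⣾⠒⠂⠒⠀⠀
⠀⠀⠀⠀⠒⣿⣿⠒⠒⠒⠀⠀
⠀⠀⠀⠀⠒⠿⠂⣿⠒⠒⠀⠀
⠀⠀⠀⠀⠂⣿⠒⠒⠒⠂⠀⠀
⠀⠀⠀⠀⠒⠒⠴⠂⠂⠀⠀⠀
⠀⠀⠀⠀⠀⠀⠀⠀⠀⠀⠀⠀

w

⠀⠀⠀⠀⠀⠀⠀⠀⠀⠀⠀⠀
⠀⠀⠀⠀⠀⠀⠀⠀⠀⠀⠀⠀
⠀⠀⠀⠀⠀⠀⠀⠀⠀⠀⠀⠀
⠀⠀⠀⠀⠀⠀⠀⠀⠀⠀⠀⠀
⠀⠀⠀⠀⣿⠒⠿⣿⠒⠀⠀⠀
⠀⠀⠀⠀⠴⠒⣿⠿⣿⠒⠀⠀
⠀⠀⠀⠀⠂⠒⣾⠿⠿⠒⠀⠀
⠀⠀⠀⠀⠒⠒⣿⠒⠂⠒⠀⠀
⠀⠀⠀⠀⠒⣿⣿⠒⠒⠒⠀⠀
⠀⠀⠀⠀⠒⠿⠂⣿⠒⠒⠀⠀
⠀⠀⠀⠀⠂⣿⠒⠒⠒⠂⠀⠀
⠀⠀⠀⠀⠒⠒⠴⠂⠂⠀⠀⠀

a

⠀⠀⠀⠀⠀⠀⠀⠀⠀⠀⠀⠀
⠀⠀⠀⠀⠀⠀⠀⠀⠀⠀⠀⠀
⠀⠀⠀⠀⠀⠀⠀⠀⠀⠀⠀⠀
⠀⠀⠀⠀⠀⠀⠀⠀⠀⠀⠀⠀
⠀⠀⠀⠀⠿⣿⠒⠿⣿⠒⠀⠀
⠀⠀⠀⠀⣿⠴⠒⣿⠿⣿⠒⠀
⠀⠀⠀⠀⣿⠂⣾⠂⠿⠿⠒⠀
⠀⠀⠀⠀⠿⠒⠒⣿⠒⠂⠒⠀
⠀⠀⠀⠀⠒⠒⣿⣿⠒⠒⠒⠀
⠀⠀⠀⠀⠀⠒⠿⠂⣿⠒⠒⠀
⠀⠀⠀⠀⠀⠂⣿⠒⠒⠒⠂⠀
⠀⠀⠀⠀⠀⠒⠒⠴⠂⠂⠀⠀

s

⠀⠀⠀⠀⠀⠀⠀⠀⠀⠀⠀⠀
⠀⠀⠀⠀⠀⠀⠀⠀⠀⠀⠀⠀
⠀⠀⠀⠀⠀⠀⠀⠀⠀⠀⠀⠀
⠀⠀⠀⠀⠿⣿⠒⠿⣿⠒⠀⠀
⠀⠀⠀⠀⣿⠴⠒⣿⠿⣿⠒⠀
⠀⠀⠀⠀⣿⠂⠒⠂⠿⠿⠒⠀
⠀⠀⠀⠀⠿⠒⣾⣿⠒⠂⠒⠀
⠀⠀⠀⠀⠒⠒⣿⣿⠒⠒⠒⠀
⠀⠀⠀⠀⠂⠒⠿⠂⣿⠒⠒⠀
⠀⠀⠀⠀⠀⠂⣿⠒⠒⠒⠂⠀
⠀⠀⠀⠀⠀⠒⠒⠴⠂⠂⠀⠀
⠀⠀⠀⠀⠀⠀⠀⠀⠀⠀⠀⠀

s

⠀⠀⠀⠀⠀⠀⠀⠀⠀⠀⠀⠀
⠀⠀⠀⠀⠀⠀⠀⠀⠀⠀⠀⠀
⠀⠀⠀⠀⠿⣿⠒⠿⣿⠒⠀⠀
⠀⠀⠀⠀⣿⠴⠒⣿⠿⣿⠒⠀
⠀⠀⠀⠀⣿⠂⠒⠂⠿⠿⠒⠀
⠀⠀⠀⠀⠿⠒⠒⣿⠒⠂⠒⠀
⠀⠀⠀⠀⠒⠒⣾⣿⠒⠒⠒⠀
⠀⠀⠀⠀⠂⠒⠿⠂⣿⠒⠒⠀
⠀⠀⠀⠀⠂⠂⣿⠒⠒⠒⠂⠀
⠀⠀⠀⠀⠀⠒⠒⠴⠂⠂⠀⠀
⠀⠀⠀⠀⠀⠀⠀⠀⠀⠀⠀⠀
⠀⠀⠀⠀⠀⠀⠀⠀⠀⠀⠀⠀

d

⠀⠀⠀⠀⠀⠀⠀⠀⠀⠀⠀⠀
⠀⠀⠀⠀⠀⠀⠀⠀⠀⠀⠀⠀
⠀⠀⠀⠿⣿⠒⠿⣿⠒⠀⠀⠀
⠀⠀⠀⣿⠴⠒⣿⠿⣿⠒⠀⠀
⠀⠀⠀⣿⠂⠒⠂⠿⠿⠒⠀⠀
⠀⠀⠀⠿⠒⠒⣿⠒⠂⠒⠀⠀
⠀⠀⠀⠒⠒⣿⣾⠒⠒⠒⠀⠀
⠀⠀⠀⠂⠒⠿⠂⣿⠒⠒⠀⠀
⠀⠀⠀⠂⠂⣿⠒⠒⠒⠂⠀⠀
⠀⠀⠀⠀⠒⠒⠴⠂⠂⠀⠀⠀
⠀⠀⠀⠀⠀⠀⠀⠀⠀⠀⠀⠀
⠀⠀⠀⠀⠀⠀⠀⠀⠀⠀⠀⠀

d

⠀⠀⠀⠀⠀⠀⠀⠀⠀⠀⠀⠀
⠀⠀⠀⠀⠀⠀⠀⠀⠀⠀⠀⠀
⠀⠀⠿⣿⠒⠿⣿⠒⠀⠀⠀⠀
⠀⠀⣿⠴⠒⣿⠿⣿⠒⠀⠀⠀
⠀⠀⣿⠂⠒⠂⠿⠿⠒⠀⠀⠀
⠀⠀⠿⠒⠒⣿⠒⠂⠒⠀⠀⠀
⠀⠀⠒⠒⣿⣿⣾⠒⠒⠀⠀⠀
⠀⠀⠂⠒⠿⠂⣿⠒⠒⠀⠀⠀
⠀⠀⠂⠂⣿⠒⠒⠒⠂⠀⠀⠀
⠀⠀⠀⠒⠒⠴⠂⠂⠀⠀⠀⠀
⠀⠀⠀⠀⠀⠀⠀⠀⠀⠀⠀⠀
⠀⠀⠀⠀⠀⠀⠀⠀⠀⠀⠀⠀

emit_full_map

⠿⣿⠒⠿⣿⠒⠀
⣿⠴⠒⣿⠿⣿⠒
⣿⠂⠒⠂⠿⠿⠒
⠿⠒⠒⣿⠒⠂⠒
⠒⠒⣿⣿⣾⠒⠒
⠂⠒⠿⠂⣿⠒⠒
⠂⠂⣿⠒⠒⠒⠂
⠀⠒⠒⠴⠂⠂⠀

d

⠀⠀⠀⠀⠀⠀⠀⠀⠀⠀⠀⠀
⠀⠀⠀⠀⠀⠀⠀⠀⠀⠀⠀⠀
⠀⠿⣿⠒⠿⣿⠒⠀⠀⠀⠀⠀
⠀⣿⠴⠒⣿⠿⣿⠒⠀⠀⠀⠀
⠀⣿⠂⠒⠂⠿⠿⠒⠒⠀⠀⠀
⠀⠿⠒⠒⣿⠒⠂⠒⠒⠀⠀⠀
⠀⠒⠒⣿⣿⠒⣾⠒⠂⠀⠀⠀
⠀⠂⠒⠿⠂⣿⠒⠒⠒⠀⠀⠀
⠀⠂⠂⣿⠒⠒⠒⠂⠴⠀⠀⠀
⠀⠀⠒⠒⠴⠂⠂⠀⠀⠀⠀⠀
⠀⠀⠀⠀⠀⠀⠀⠀⠀⠀⠀⠀
⠀⠀⠀⠀⠀⠀⠀⠀⠀⠀⠀⠀

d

⠀⠀⠀⠀⠀⠀⠀⠀⠀⠀⠀⠀
⠀⠀⠀⠀⠀⠀⠀⠀⠀⠀⠀⠀
⠿⣿⠒⠿⣿⠒⠀⠀⠀⠀⠀⠀
⣿⠴⠒⣿⠿⣿⠒⠀⠀⠀⠀⠀
⣿⠂⠒⠂⠿⠿⠒⠒⣿⠀⠀⠀
⠿⠒⠒⣿⠒⠂⠒⠒⠂⠀⠀⠀
⠒⠒⣿⣿⠒⠒⣾⠂⠒⠀⠀⠀
⠂⠒⠿⠂⣿⠒⠒⠒⣿⠀⠀⠀
⠂⠂⣿⠒⠒⠒⠂⠴⠒⠀⠀⠀
⠀⠒⠒⠴⠂⠂⠀⠀⠀⠀⠀⠀
⠀⠀⠀⠀⠀⠀⠀⠀⠀⠀⠀⠀
⠀⠀⠀⠀⠀⠀⠀⠀⠀⠀⠀⠀

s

⠀⠀⠀⠀⠀⠀⠀⠀⠀⠀⠀⠀
⠿⣿⠒⠿⣿⠒⠀⠀⠀⠀⠀⠀
⣿⠴⠒⣿⠿⣿⠒⠀⠀⠀⠀⠀
⣿⠂⠒⠂⠿⠿⠒⠒⣿⠀⠀⠀
⠿⠒⠒⣿⠒⠂⠒⠒⠂⠀⠀⠀
⠒⠒⣿⣿⠒⠒⠒⠂⠒⠀⠀⠀
⠂⠒⠿⠂⣿⠒⣾⠒⣿⠀⠀⠀
⠂⠂⣿⠒⠒⠒⠂⠴⠒⠀⠀⠀
⠀⠒⠒⠴⠂⠂⠂⠒⠴⠀⠀⠀
⠀⠀⠀⠀⠀⠀⠀⠀⠀⠀⠀⠀
⠀⠀⠀⠀⠀⠀⠀⠀⠀⠀⠀⠀
⠀⠀⠀⠀⠀⠀⠀⠀⠀⠀⠀⠀

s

⠿⣿⠒⠿⣿⠒⠀⠀⠀⠀⠀⠀
⣿⠴⠒⣿⠿⣿⠒⠀⠀⠀⠀⠀
⣿⠂⠒⠂⠿⠿⠒⠒⣿⠀⠀⠀
⠿⠒⠒⣿⠒⠂⠒⠒⠂⠀⠀⠀
⠒⠒⣿⣿⠒⠒⠒⠂⠒⠀⠀⠀
⠂⠒⠿⠂⣿⠒⠒⠒⣿⠀⠀⠀
⠂⠂⣿⠒⠒⠒⣾⠴⠒⠀⠀⠀
⠀⠒⠒⠴⠂⠂⠂⠒⠴⠀⠀⠀
⠀⠀⠀⠀⠂⠂⣿⠂⠿⠀⠀⠀
⠀⠀⠀⠀⠀⠀⠀⠀⠀⠀⠀⠀
⠀⠀⠀⠀⠀⠀⠀⠀⠀⠀⠀⠀
⠀⠀⠀⠀⠀⠀⠀⠀⠀⠀⠀⠀

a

⠀⠿⣿⠒⠿⣿⠒⠀⠀⠀⠀⠀
⠀⣿⠴⠒⣿⠿⣿⠒⠀⠀⠀⠀
⠀⣿⠂⠒⠂⠿⠿⠒⠒⣿⠀⠀
⠀⠿⠒⠒⣿⠒⠂⠒⠒⠂⠀⠀
⠀⠒⠒⣿⣿⠒⠒⠒⠂⠒⠀⠀
⠀⠂⠒⠿⠂⣿⠒⠒⠒⣿⠀⠀
⠀⠂⠂⣿⠒⠒⣾⠂⠴⠒⠀⠀
⠀⠀⠒⠒⠴⠂⠂⠂⠒⠴⠀⠀
⠀⠀⠀⠀⣿⠂⠂⣿⠂⠿⠀⠀
⠀⠀⠀⠀⠀⠀⠀⠀⠀⠀⠀⠀
⠀⠀⠀⠀⠀⠀⠀⠀⠀⠀⠀⠀
⠀⠀⠀⠀⠀⠀⠀⠀⠀⠀⠀⠀

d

⠿⣿⠒⠿⣿⠒⠀⠀⠀⠀⠀⠀
⣿⠴⠒⣿⠿⣿⠒⠀⠀⠀⠀⠀
⣿⠂⠒⠂⠿⠿⠒⠒⣿⠀⠀⠀
⠿⠒⠒⣿⠒⠂⠒⠒⠂⠀⠀⠀
⠒⠒⣿⣿⠒⠒⠒⠂⠒⠀⠀⠀
⠂⠒⠿⠂⣿⠒⠒⠒⣿⠀⠀⠀
⠂⠂⣿⠒⠒⠒⣾⠴⠒⠀⠀⠀
⠀⠒⠒⠴⠂⠂⠂⠒⠴⠀⠀⠀
⠀⠀⠀⣿⠂⠂⣿⠂⠿⠀⠀⠀
⠀⠀⠀⠀⠀⠀⠀⠀⠀⠀⠀⠀
⠀⠀⠀⠀⠀⠀⠀⠀⠀⠀⠀⠀
⠀⠀⠀⠀⠀⠀⠀⠀⠀⠀⠀⠀

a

⠀⠿⣿⠒⠿⣿⠒⠀⠀⠀⠀⠀
⠀⣿⠴⠒⣿⠿⣿⠒⠀⠀⠀⠀
⠀⣿⠂⠒⠂⠿⠿⠒⠒⣿⠀⠀
⠀⠿⠒⠒⣿⠒⠂⠒⠒⠂⠀⠀
⠀⠒⠒⣿⣿⠒⠒⠒⠂⠒⠀⠀
⠀⠂⠒⠿⠂⣿⠒⠒⠒⣿⠀⠀
⠀⠂⠂⣿⠒⠒⣾⠂⠴⠒⠀⠀
⠀⠀⠒⠒⠴⠂⠂⠂⠒⠴⠀⠀
⠀⠀⠀⠀⣿⠂⠂⣿⠂⠿⠀⠀
⠀⠀⠀⠀⠀⠀⠀⠀⠀⠀⠀⠀
⠀⠀⠀⠀⠀⠀⠀⠀⠀⠀⠀⠀
⠀⠀⠀⠀⠀⠀⠀⠀⠀⠀⠀⠀

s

⠀⣿⠴⠒⣿⠿⣿⠒⠀⠀⠀⠀
⠀⣿⠂⠒⠂⠿⠿⠒⠒⣿⠀⠀
⠀⠿⠒⠒⣿⠒⠂⠒⠒⠂⠀⠀
⠀⠒⠒⣿⣿⠒⠒⠒⠂⠒⠀⠀
⠀⠂⠒⠿⠂⣿⠒⠒⠒⣿⠀⠀
⠀⠂⠂⣿⠒⠒⠒⠂⠴⠒⠀⠀
⠀⠀⠒⠒⠴⠂⣾⠂⠒⠴⠀⠀
⠀⠀⠀⠀⣿⠂⠂⣿⠂⠿⠀⠀
⠀⠀⠀⠀⠿⣿⠒⠒⠒⠀⠀⠀
⠀⠀⠀⠀⠀⠀⠀⠀⠀⠀⠀⠀
⠀⠀⠀⠀⠀⠀⠀⠀⠀⠀⠀⠀
⠿⠿⠿⠿⠿⠿⠿⠿⠿⠿⠿⠿

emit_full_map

⠿⣿⠒⠿⣿⠒⠀⠀⠀
⣿⠴⠒⣿⠿⣿⠒⠀⠀
⣿⠂⠒⠂⠿⠿⠒⠒⣿
⠿⠒⠒⣿⠒⠂⠒⠒⠂
⠒⠒⣿⣿⠒⠒⠒⠂⠒
⠂⠒⠿⠂⣿⠒⠒⠒⣿
⠂⠂⣿⠒⠒⠒⠂⠴⠒
⠀⠒⠒⠴⠂⣾⠂⠒⠴
⠀⠀⠀⣿⠂⠂⣿⠂⠿
⠀⠀⠀⠿⣿⠒⠒⠒⠀


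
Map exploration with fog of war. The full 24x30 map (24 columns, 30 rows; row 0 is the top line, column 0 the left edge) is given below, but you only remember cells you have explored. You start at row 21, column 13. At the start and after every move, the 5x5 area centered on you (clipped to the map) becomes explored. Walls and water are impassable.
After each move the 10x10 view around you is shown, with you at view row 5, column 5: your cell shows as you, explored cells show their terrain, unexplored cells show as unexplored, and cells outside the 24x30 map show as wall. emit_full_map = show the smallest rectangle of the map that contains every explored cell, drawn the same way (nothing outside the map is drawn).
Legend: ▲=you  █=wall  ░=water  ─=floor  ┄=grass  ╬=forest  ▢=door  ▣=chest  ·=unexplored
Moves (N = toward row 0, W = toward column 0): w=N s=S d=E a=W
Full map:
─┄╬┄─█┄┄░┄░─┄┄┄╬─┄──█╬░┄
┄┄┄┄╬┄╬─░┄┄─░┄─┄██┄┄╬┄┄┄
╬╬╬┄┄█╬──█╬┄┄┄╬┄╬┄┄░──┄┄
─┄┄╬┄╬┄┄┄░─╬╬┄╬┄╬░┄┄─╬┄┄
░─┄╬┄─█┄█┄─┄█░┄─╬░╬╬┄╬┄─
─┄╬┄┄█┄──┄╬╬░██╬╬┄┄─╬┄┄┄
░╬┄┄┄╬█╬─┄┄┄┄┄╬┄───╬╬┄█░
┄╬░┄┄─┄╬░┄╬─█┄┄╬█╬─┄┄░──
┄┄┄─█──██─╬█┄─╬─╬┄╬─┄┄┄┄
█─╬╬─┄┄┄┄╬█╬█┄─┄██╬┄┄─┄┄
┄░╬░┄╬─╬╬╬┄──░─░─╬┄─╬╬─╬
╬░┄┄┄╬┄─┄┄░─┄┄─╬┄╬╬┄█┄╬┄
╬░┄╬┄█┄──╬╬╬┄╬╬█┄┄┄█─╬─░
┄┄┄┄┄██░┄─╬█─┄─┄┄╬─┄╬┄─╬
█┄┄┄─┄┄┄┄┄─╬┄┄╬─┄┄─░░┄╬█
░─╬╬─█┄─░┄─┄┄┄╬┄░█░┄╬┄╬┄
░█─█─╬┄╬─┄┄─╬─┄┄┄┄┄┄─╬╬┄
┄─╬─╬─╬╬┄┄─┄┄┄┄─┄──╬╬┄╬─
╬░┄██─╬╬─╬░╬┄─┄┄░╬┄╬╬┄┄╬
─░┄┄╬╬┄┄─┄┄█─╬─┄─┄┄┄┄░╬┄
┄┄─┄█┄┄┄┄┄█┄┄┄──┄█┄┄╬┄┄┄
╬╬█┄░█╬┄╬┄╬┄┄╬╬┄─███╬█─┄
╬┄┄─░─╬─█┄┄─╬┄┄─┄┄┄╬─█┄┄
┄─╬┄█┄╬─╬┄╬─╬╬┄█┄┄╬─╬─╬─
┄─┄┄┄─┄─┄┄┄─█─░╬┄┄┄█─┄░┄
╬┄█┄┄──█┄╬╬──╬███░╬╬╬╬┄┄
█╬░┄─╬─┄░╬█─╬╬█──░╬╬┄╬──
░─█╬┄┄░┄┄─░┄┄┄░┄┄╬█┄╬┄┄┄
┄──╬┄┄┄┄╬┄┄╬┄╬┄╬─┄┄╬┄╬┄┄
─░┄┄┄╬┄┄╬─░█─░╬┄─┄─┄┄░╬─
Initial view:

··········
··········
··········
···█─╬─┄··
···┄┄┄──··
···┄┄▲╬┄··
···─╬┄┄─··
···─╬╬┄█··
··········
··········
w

··········
··········
··········
···╬┄─┄┄··
···█─╬─┄··
···┄┄▲──··
···┄┄╬╬┄··
···─╬┄┄─··
···─╬╬┄█··
··········

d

··········
··········
··········
··╬┄─┄┄░··
··█─╬─┄─··
··┄┄┄▲─┄··
··┄┄╬╬┄─··
··─╬┄┄─┄··
··─╬╬┄█···
··········

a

··········
··········
··········
···╬┄─┄┄░·
···█─╬─┄─·
···┄┄▲──┄·
···┄┄╬╬┄─·
···─╬┄┄─┄·
···─╬╬┄█··
··········

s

··········
··········
···╬┄─┄┄░·
···█─╬─┄─·
···┄┄┄──┄·
···┄┄▲╬┄─·
···─╬┄┄─┄·
···─╬╬┄█··
··········
··········

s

··········
···╬┄─┄┄░·
···█─╬─┄─·
···┄┄┄──┄·
···┄┄╬╬┄─·
···─╬▲┄─┄·
···─╬╬┄█··
···─█─░╬··
··········
··········

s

···╬┄─┄┄░·
···█─╬─┄─·
···┄┄┄──┄·
···┄┄╬╬┄─·
···─╬┄┄─┄·
···─╬▲┄█··
···─█─░╬··
···──╬██··
··········
··········

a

····╬┄─┄┄░
····█─╬─┄─
····┄┄┄──┄
···╬┄┄╬╬┄─
···┄─╬┄┄─┄
···╬─▲╬┄█·
···┄─█─░╬·
···╬──╬██·
··········
··········

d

···╬┄─┄┄░·
···█─╬─┄─·
···┄┄┄──┄·
··╬┄┄╬╬┄─·
··┄─╬┄┄─┄·
··╬─╬▲┄█··
··┄─█─░╬··
··╬──╬██··
··········
··········

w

··········
···╬┄─┄┄░·
···█─╬─┄─·
···┄┄┄──┄·
··╬┄┄╬╬┄─·
··┄─╬▲┄─┄·
··╬─╬╬┄█··
··┄─█─░╬··
··╬──╬██··
··········

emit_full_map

·╬┄─┄┄░
·█─╬─┄─
·┄┄┄──┄
╬┄┄╬╬┄─
┄─╬▲┄─┄
╬─╬╬┄█·
┄─█─░╬·
╬──╬██·

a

··········
····╬┄─┄┄░
····█─╬─┄─
···█┄┄┄──┄
···╬┄┄╬╬┄─
···┄─▲┄┄─┄
···╬─╬╬┄█·
···┄─█─░╬·
···╬──╬██·
··········

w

··········
··········
····╬┄─┄┄░
···┄█─╬─┄─
···█┄┄┄──┄
···╬┄▲╬╬┄─
···┄─╬┄┄─┄
···╬─╬╬┄█·
···┄─█─░╬·
···╬──╬██·

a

··········
··········
·····╬┄─┄┄
···┄┄█─╬─┄
···┄█┄┄┄──
···┄╬▲┄╬╬┄
···┄┄─╬┄┄─
···┄╬─╬╬┄█
····┄─█─░╬
····╬──╬██

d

··········
··········
····╬┄─┄┄░
··┄┄█─╬─┄─
··┄█┄┄┄──┄
··┄╬┄▲╬╬┄─
··┄┄─╬┄┄─┄
··┄╬─╬╬┄█·
···┄─█─░╬·
···╬──╬██·

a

··········
··········
·····╬┄─┄┄
···┄┄█─╬─┄
···┄█┄┄┄──
···┄╬▲┄╬╬┄
···┄┄─╬┄┄─
···┄╬─╬╬┄█
····┄─█─░╬
····╬──╬██

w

··········
··········
··········
···╬░╬┄─┄┄
···┄┄█─╬─┄
···┄█▲┄┄──
···┄╬┄┄╬╬┄
···┄┄─╬┄┄─
···┄╬─╬╬┄█
····┄─█─░╬

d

··········
··········
··········
··╬░╬┄─┄┄░
··┄┄█─╬─┄─
··┄█┄▲┄──┄
··┄╬┄┄╬╬┄─
··┄┄─╬┄┄─┄
··┄╬─╬╬┄█·
···┄─█─░╬·

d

··········
··········
··········
·╬░╬┄─┄┄░·
·┄┄█─╬─┄─·
·┄█┄┄▲──┄·
·┄╬┄┄╬╬┄─·
·┄┄─╬┄┄─┄·
·┄╬─╬╬┄█··
··┄─█─░╬··

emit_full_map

╬░╬┄─┄┄░
┄┄█─╬─┄─
┄█┄┄▲──┄
┄╬┄┄╬╬┄─
┄┄─╬┄┄─┄
┄╬─╬╬┄█·
·┄─█─░╬·
·╬──╬██·

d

··········
··········
··········
╬░╬┄─┄┄░··
┄┄█─╬─┄─··
┄█┄┄┄▲─┄··
┄╬┄┄╬╬┄─··
┄┄─╬┄┄─┄··
┄╬─╬╬┄█···
·┄─█─░╬···

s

··········
··········
╬░╬┄─┄┄░··
┄┄█─╬─┄─··
┄█┄┄┄──┄··
┄╬┄┄╬▲┄─··
┄┄─╬┄┄─┄··
┄╬─╬╬┄█┄··
·┄─█─░╬···
·╬──╬██···

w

··········
··········
··········
╬░╬┄─┄┄░··
┄┄█─╬─┄─··
┄█┄┄┄▲─┄··
┄╬┄┄╬╬┄─··
┄┄─╬┄┄─┄··
┄╬─╬╬┄█┄··
·┄─█─░╬···

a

··········
··········
··········
·╬░╬┄─┄┄░·
·┄┄█─╬─┄─·
·┄█┄┄▲──┄·
·┄╬┄┄╬╬┄─·
·┄┄─╬┄┄─┄·
·┄╬─╬╬┄█┄·
··┄─█─░╬··

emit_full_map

╬░╬┄─┄┄░
┄┄█─╬─┄─
┄█┄┄▲──┄
┄╬┄┄╬╬┄─
┄┄─╬┄┄─┄
┄╬─╬╬┄█┄
·┄─█─░╬·
·╬──╬██·

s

··········
··········
·╬░╬┄─┄┄░·
·┄┄█─╬─┄─·
·┄█┄┄┄──┄·
·┄╬┄┄▲╬┄─·
·┄┄─╬┄┄─┄·
·┄╬─╬╬┄█┄·
··┄─█─░╬··
··╬──╬██··

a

··········
··········
··╬░╬┄─┄┄░
··┄┄█─╬─┄─
··┄█┄┄┄──┄
··┄╬┄▲╬╬┄─
··┄┄─╬┄┄─┄
··┄╬─╬╬┄█┄
···┄─█─░╬·
···╬──╬██·

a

··········
··········
···╬░╬┄─┄┄
···┄┄█─╬─┄
···┄█┄┄┄──
···┄╬▲┄╬╬┄
···┄┄─╬┄┄─
···┄╬─╬╬┄█
····┄─█─░╬
····╬──╬██

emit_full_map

╬░╬┄─┄┄░
┄┄█─╬─┄─
┄█┄┄┄──┄
┄╬▲┄╬╬┄─
┄┄─╬┄┄─┄
┄╬─╬╬┄█┄
·┄─█─░╬·
·╬──╬██·


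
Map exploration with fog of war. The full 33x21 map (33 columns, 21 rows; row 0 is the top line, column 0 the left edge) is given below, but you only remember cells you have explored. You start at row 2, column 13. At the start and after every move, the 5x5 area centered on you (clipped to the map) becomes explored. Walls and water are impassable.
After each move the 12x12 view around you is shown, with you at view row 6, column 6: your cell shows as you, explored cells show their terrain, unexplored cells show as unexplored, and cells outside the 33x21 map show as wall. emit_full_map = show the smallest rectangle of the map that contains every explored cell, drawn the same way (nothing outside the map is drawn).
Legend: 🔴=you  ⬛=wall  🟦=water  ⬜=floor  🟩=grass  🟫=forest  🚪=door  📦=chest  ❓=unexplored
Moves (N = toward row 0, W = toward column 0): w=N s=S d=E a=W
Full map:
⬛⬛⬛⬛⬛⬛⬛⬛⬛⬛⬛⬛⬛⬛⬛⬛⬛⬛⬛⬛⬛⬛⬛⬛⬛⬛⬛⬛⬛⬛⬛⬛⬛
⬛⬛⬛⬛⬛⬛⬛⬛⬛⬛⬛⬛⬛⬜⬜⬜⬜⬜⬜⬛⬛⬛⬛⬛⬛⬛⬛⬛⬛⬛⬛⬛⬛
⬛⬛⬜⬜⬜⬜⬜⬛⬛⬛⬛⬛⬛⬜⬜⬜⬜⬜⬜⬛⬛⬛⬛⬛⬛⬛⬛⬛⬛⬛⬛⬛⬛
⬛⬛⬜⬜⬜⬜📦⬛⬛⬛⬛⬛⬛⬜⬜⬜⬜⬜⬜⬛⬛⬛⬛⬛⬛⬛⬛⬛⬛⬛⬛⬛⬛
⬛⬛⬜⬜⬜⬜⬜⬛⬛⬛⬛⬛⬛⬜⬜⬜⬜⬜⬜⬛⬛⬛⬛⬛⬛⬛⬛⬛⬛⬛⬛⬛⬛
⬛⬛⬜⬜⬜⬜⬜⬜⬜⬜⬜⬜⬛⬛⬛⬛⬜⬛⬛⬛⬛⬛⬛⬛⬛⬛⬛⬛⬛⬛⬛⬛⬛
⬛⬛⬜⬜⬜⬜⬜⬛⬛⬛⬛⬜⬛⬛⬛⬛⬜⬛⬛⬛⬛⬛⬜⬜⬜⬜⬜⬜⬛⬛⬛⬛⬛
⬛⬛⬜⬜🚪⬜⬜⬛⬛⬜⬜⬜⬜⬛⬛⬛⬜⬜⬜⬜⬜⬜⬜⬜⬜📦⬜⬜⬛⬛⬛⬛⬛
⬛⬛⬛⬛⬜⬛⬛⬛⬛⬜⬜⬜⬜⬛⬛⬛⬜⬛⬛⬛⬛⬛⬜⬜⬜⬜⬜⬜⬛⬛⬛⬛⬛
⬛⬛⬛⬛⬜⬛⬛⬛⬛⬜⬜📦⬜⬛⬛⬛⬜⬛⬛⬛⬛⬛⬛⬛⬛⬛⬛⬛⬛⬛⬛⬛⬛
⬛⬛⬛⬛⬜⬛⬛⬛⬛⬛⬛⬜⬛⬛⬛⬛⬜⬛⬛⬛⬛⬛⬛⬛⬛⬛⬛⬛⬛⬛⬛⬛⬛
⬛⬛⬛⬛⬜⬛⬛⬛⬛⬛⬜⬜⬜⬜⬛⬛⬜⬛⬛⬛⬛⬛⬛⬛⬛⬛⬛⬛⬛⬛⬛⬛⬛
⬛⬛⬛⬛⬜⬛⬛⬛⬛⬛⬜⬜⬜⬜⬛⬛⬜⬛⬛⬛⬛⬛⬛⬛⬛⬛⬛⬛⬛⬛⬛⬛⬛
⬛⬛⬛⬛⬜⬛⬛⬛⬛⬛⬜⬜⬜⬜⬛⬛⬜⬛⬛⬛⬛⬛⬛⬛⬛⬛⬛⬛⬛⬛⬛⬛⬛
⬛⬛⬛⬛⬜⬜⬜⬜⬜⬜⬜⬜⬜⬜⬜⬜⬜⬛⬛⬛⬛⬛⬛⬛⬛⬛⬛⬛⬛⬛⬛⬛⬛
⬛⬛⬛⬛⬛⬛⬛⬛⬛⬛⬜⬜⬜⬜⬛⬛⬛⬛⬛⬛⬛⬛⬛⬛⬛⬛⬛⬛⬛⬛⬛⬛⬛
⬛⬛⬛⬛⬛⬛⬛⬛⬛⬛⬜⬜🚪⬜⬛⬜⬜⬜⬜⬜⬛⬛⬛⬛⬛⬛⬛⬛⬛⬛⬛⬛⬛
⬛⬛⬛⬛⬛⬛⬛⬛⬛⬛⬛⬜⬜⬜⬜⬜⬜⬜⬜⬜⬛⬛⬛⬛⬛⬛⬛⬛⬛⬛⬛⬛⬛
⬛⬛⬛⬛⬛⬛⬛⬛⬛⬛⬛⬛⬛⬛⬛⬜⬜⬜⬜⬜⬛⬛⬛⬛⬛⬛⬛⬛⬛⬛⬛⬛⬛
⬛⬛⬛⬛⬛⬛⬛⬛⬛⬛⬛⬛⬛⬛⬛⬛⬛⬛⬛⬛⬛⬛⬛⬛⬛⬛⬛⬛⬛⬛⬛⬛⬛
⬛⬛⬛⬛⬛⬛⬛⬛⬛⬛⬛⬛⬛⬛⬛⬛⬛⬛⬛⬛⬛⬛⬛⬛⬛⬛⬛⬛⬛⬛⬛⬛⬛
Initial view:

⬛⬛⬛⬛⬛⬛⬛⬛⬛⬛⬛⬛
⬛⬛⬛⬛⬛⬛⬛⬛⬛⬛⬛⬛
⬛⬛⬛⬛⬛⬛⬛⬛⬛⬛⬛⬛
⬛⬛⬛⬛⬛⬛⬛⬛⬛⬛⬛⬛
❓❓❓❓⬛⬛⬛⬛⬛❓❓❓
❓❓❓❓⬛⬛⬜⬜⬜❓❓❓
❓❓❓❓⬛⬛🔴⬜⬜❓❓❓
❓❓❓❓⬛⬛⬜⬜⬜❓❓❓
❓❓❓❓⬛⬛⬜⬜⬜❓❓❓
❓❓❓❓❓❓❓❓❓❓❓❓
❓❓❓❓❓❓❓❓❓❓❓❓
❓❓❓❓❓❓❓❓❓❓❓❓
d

⬛⬛⬛⬛⬛⬛⬛⬛⬛⬛⬛⬛
⬛⬛⬛⬛⬛⬛⬛⬛⬛⬛⬛⬛
⬛⬛⬛⬛⬛⬛⬛⬛⬛⬛⬛⬛
⬛⬛⬛⬛⬛⬛⬛⬛⬛⬛⬛⬛
❓❓❓⬛⬛⬛⬛⬛⬛❓❓❓
❓❓❓⬛⬛⬜⬜⬜⬜❓❓❓
❓❓❓⬛⬛⬜🔴⬜⬜❓❓❓
❓❓❓⬛⬛⬜⬜⬜⬜❓❓❓
❓❓❓⬛⬛⬜⬜⬜⬜❓❓❓
❓❓❓❓❓❓❓❓❓❓❓❓
❓❓❓❓❓❓❓❓❓❓❓❓
❓❓❓❓❓❓❓❓❓❓❓❓

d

⬛⬛⬛⬛⬛⬛⬛⬛⬛⬛⬛⬛
⬛⬛⬛⬛⬛⬛⬛⬛⬛⬛⬛⬛
⬛⬛⬛⬛⬛⬛⬛⬛⬛⬛⬛⬛
⬛⬛⬛⬛⬛⬛⬛⬛⬛⬛⬛⬛
❓❓⬛⬛⬛⬛⬛⬛⬛❓❓❓
❓❓⬛⬛⬜⬜⬜⬜⬜❓❓❓
❓❓⬛⬛⬜⬜🔴⬜⬜❓❓❓
❓❓⬛⬛⬜⬜⬜⬜⬜❓❓❓
❓❓⬛⬛⬜⬜⬜⬜⬜❓❓❓
❓❓❓❓❓❓❓❓❓❓❓❓
❓❓❓❓❓❓❓❓❓❓❓❓
❓❓❓❓❓❓❓❓❓❓❓❓

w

⬛⬛⬛⬛⬛⬛⬛⬛⬛⬛⬛⬛
⬛⬛⬛⬛⬛⬛⬛⬛⬛⬛⬛⬛
⬛⬛⬛⬛⬛⬛⬛⬛⬛⬛⬛⬛
⬛⬛⬛⬛⬛⬛⬛⬛⬛⬛⬛⬛
⬛⬛⬛⬛⬛⬛⬛⬛⬛⬛⬛⬛
❓❓⬛⬛⬛⬛⬛⬛⬛❓❓❓
❓❓⬛⬛⬜⬜🔴⬜⬜❓❓❓
❓❓⬛⬛⬜⬜⬜⬜⬜❓❓❓
❓❓⬛⬛⬜⬜⬜⬜⬜❓❓❓
❓❓⬛⬛⬜⬜⬜⬜⬜❓❓❓
❓❓❓❓❓❓❓❓❓❓❓❓
❓❓❓❓❓❓❓❓❓❓❓❓

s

⬛⬛⬛⬛⬛⬛⬛⬛⬛⬛⬛⬛
⬛⬛⬛⬛⬛⬛⬛⬛⬛⬛⬛⬛
⬛⬛⬛⬛⬛⬛⬛⬛⬛⬛⬛⬛
⬛⬛⬛⬛⬛⬛⬛⬛⬛⬛⬛⬛
❓❓⬛⬛⬛⬛⬛⬛⬛❓❓❓
❓❓⬛⬛⬜⬜⬜⬜⬜❓❓❓
❓❓⬛⬛⬜⬜🔴⬜⬜❓❓❓
❓❓⬛⬛⬜⬜⬜⬜⬜❓❓❓
❓❓⬛⬛⬜⬜⬜⬜⬜❓❓❓
❓❓❓❓❓❓❓❓❓❓❓❓
❓❓❓❓❓❓❓❓❓❓❓❓
❓❓❓❓❓❓❓❓❓❓❓❓

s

⬛⬛⬛⬛⬛⬛⬛⬛⬛⬛⬛⬛
⬛⬛⬛⬛⬛⬛⬛⬛⬛⬛⬛⬛
⬛⬛⬛⬛⬛⬛⬛⬛⬛⬛⬛⬛
❓❓⬛⬛⬛⬛⬛⬛⬛❓❓❓
❓❓⬛⬛⬜⬜⬜⬜⬜❓❓❓
❓❓⬛⬛⬜⬜⬜⬜⬜❓❓❓
❓❓⬛⬛⬜⬜🔴⬜⬜❓❓❓
❓❓⬛⬛⬜⬜⬜⬜⬜❓❓❓
❓❓❓❓⬛⬛⬛⬜⬛❓❓❓
❓❓❓❓❓❓❓❓❓❓❓❓
❓❓❓❓❓❓❓❓❓❓❓❓
❓❓❓❓❓❓❓❓❓❓❓❓

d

⬛⬛⬛⬛⬛⬛⬛⬛⬛⬛⬛⬛
⬛⬛⬛⬛⬛⬛⬛⬛⬛⬛⬛⬛
⬛⬛⬛⬛⬛⬛⬛⬛⬛⬛⬛⬛
❓⬛⬛⬛⬛⬛⬛⬛❓❓❓❓
❓⬛⬛⬜⬜⬜⬜⬜⬜❓❓❓
❓⬛⬛⬜⬜⬜⬜⬜⬜❓❓❓
❓⬛⬛⬜⬜⬜🔴⬜⬜❓❓❓
❓⬛⬛⬜⬜⬜⬜⬜⬜❓❓❓
❓❓❓⬛⬛⬛⬜⬛⬛❓❓❓
❓❓❓❓❓❓❓❓❓❓❓❓
❓❓❓❓❓❓❓❓❓❓❓❓
❓❓❓❓❓❓❓❓❓❓❓❓

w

⬛⬛⬛⬛⬛⬛⬛⬛⬛⬛⬛⬛
⬛⬛⬛⬛⬛⬛⬛⬛⬛⬛⬛⬛
⬛⬛⬛⬛⬛⬛⬛⬛⬛⬛⬛⬛
⬛⬛⬛⬛⬛⬛⬛⬛⬛⬛⬛⬛
❓⬛⬛⬛⬛⬛⬛⬛⬛❓❓❓
❓⬛⬛⬜⬜⬜⬜⬜⬜❓❓❓
❓⬛⬛⬜⬜⬜🔴⬜⬜❓❓❓
❓⬛⬛⬜⬜⬜⬜⬜⬜❓❓❓
❓⬛⬛⬜⬜⬜⬜⬜⬜❓❓❓
❓❓❓⬛⬛⬛⬜⬛⬛❓❓❓
❓❓❓❓❓❓❓❓❓❓❓❓
❓❓❓❓❓❓❓❓❓❓❓❓

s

⬛⬛⬛⬛⬛⬛⬛⬛⬛⬛⬛⬛
⬛⬛⬛⬛⬛⬛⬛⬛⬛⬛⬛⬛
⬛⬛⬛⬛⬛⬛⬛⬛⬛⬛⬛⬛
❓⬛⬛⬛⬛⬛⬛⬛⬛❓❓❓
❓⬛⬛⬜⬜⬜⬜⬜⬜❓❓❓
❓⬛⬛⬜⬜⬜⬜⬜⬜❓❓❓
❓⬛⬛⬜⬜⬜🔴⬜⬜❓❓❓
❓⬛⬛⬜⬜⬜⬜⬜⬜❓❓❓
❓❓❓⬛⬛⬛⬜⬛⬛❓❓❓
❓❓❓❓❓❓❓❓❓❓❓❓
❓❓❓❓❓❓❓❓❓❓❓❓
❓❓❓❓❓❓❓❓❓❓❓❓

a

⬛⬛⬛⬛⬛⬛⬛⬛⬛⬛⬛⬛
⬛⬛⬛⬛⬛⬛⬛⬛⬛⬛⬛⬛
⬛⬛⬛⬛⬛⬛⬛⬛⬛⬛⬛⬛
❓❓⬛⬛⬛⬛⬛⬛⬛⬛❓❓
❓❓⬛⬛⬜⬜⬜⬜⬜⬜❓❓
❓❓⬛⬛⬜⬜⬜⬜⬜⬜❓❓
❓❓⬛⬛⬜⬜🔴⬜⬜⬜❓❓
❓❓⬛⬛⬜⬜⬜⬜⬜⬜❓❓
❓❓❓❓⬛⬛⬛⬜⬛⬛❓❓
❓❓❓❓❓❓❓❓❓❓❓❓
❓❓❓❓❓❓❓❓❓❓❓❓
❓❓❓❓❓❓❓❓❓❓❓❓

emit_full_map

⬛⬛⬛⬛⬛⬛⬛⬛
⬛⬛⬜⬜⬜⬜⬜⬜
⬛⬛⬜⬜⬜⬜⬜⬜
⬛⬛⬜⬜🔴⬜⬜⬜
⬛⬛⬜⬜⬜⬜⬜⬜
❓❓⬛⬛⬛⬜⬛⬛

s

⬛⬛⬛⬛⬛⬛⬛⬛⬛⬛⬛⬛
⬛⬛⬛⬛⬛⬛⬛⬛⬛⬛⬛⬛
❓❓⬛⬛⬛⬛⬛⬛⬛⬛❓❓
❓❓⬛⬛⬜⬜⬜⬜⬜⬜❓❓
❓❓⬛⬛⬜⬜⬜⬜⬜⬜❓❓
❓❓⬛⬛⬜⬜⬜⬜⬜⬜❓❓
❓❓⬛⬛⬜⬜🔴⬜⬜⬜❓❓
❓❓❓❓⬛⬛⬛⬜⬛⬛❓❓
❓❓❓❓⬛⬛⬛⬜⬛❓❓❓
❓❓❓❓❓❓❓❓❓❓❓❓
❓❓❓❓❓❓❓❓❓❓❓❓
❓❓❓❓❓❓❓❓❓❓❓❓

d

⬛⬛⬛⬛⬛⬛⬛⬛⬛⬛⬛⬛
⬛⬛⬛⬛⬛⬛⬛⬛⬛⬛⬛⬛
❓⬛⬛⬛⬛⬛⬛⬛⬛❓❓❓
❓⬛⬛⬜⬜⬜⬜⬜⬜❓❓❓
❓⬛⬛⬜⬜⬜⬜⬜⬜❓❓❓
❓⬛⬛⬜⬜⬜⬜⬜⬜❓❓❓
❓⬛⬛⬜⬜⬜🔴⬜⬜❓❓❓
❓❓❓⬛⬛⬛⬜⬛⬛❓❓❓
❓❓❓⬛⬛⬛⬜⬛⬛❓❓❓
❓❓❓❓❓❓❓❓❓❓❓❓
❓❓❓❓❓❓❓❓❓❓❓❓
❓❓❓❓❓❓❓❓❓❓❓❓

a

⬛⬛⬛⬛⬛⬛⬛⬛⬛⬛⬛⬛
⬛⬛⬛⬛⬛⬛⬛⬛⬛⬛⬛⬛
❓❓⬛⬛⬛⬛⬛⬛⬛⬛❓❓
❓❓⬛⬛⬜⬜⬜⬜⬜⬜❓❓
❓❓⬛⬛⬜⬜⬜⬜⬜⬜❓❓
❓❓⬛⬛⬜⬜⬜⬜⬜⬜❓❓
❓❓⬛⬛⬜⬜🔴⬜⬜⬜❓❓
❓❓❓❓⬛⬛⬛⬜⬛⬛❓❓
❓❓❓❓⬛⬛⬛⬜⬛⬛❓❓
❓❓❓❓❓❓❓❓❓❓❓❓
❓❓❓❓❓❓❓❓❓❓❓❓
❓❓❓❓❓❓❓❓❓❓❓❓

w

⬛⬛⬛⬛⬛⬛⬛⬛⬛⬛⬛⬛
⬛⬛⬛⬛⬛⬛⬛⬛⬛⬛⬛⬛
⬛⬛⬛⬛⬛⬛⬛⬛⬛⬛⬛⬛
❓❓⬛⬛⬛⬛⬛⬛⬛⬛❓❓
❓❓⬛⬛⬜⬜⬜⬜⬜⬜❓❓
❓❓⬛⬛⬜⬜⬜⬜⬜⬜❓❓
❓❓⬛⬛⬜⬜🔴⬜⬜⬜❓❓
❓❓⬛⬛⬜⬜⬜⬜⬜⬜❓❓
❓❓❓❓⬛⬛⬛⬜⬛⬛❓❓
❓❓❓❓⬛⬛⬛⬜⬛⬛❓❓
❓❓❓❓❓❓❓❓❓❓❓❓
❓❓❓❓❓❓❓❓❓❓❓❓

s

⬛⬛⬛⬛⬛⬛⬛⬛⬛⬛⬛⬛
⬛⬛⬛⬛⬛⬛⬛⬛⬛⬛⬛⬛
❓❓⬛⬛⬛⬛⬛⬛⬛⬛❓❓
❓❓⬛⬛⬜⬜⬜⬜⬜⬜❓❓
❓❓⬛⬛⬜⬜⬜⬜⬜⬜❓❓
❓❓⬛⬛⬜⬜⬜⬜⬜⬜❓❓
❓❓⬛⬛⬜⬜🔴⬜⬜⬜❓❓
❓❓❓❓⬛⬛⬛⬜⬛⬛❓❓
❓❓❓❓⬛⬛⬛⬜⬛⬛❓❓
❓❓❓❓❓❓❓❓❓❓❓❓
❓❓❓❓❓❓❓❓❓❓❓❓
❓❓❓❓❓❓❓❓❓❓❓❓

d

⬛⬛⬛⬛⬛⬛⬛⬛⬛⬛⬛⬛
⬛⬛⬛⬛⬛⬛⬛⬛⬛⬛⬛⬛
❓⬛⬛⬛⬛⬛⬛⬛⬛❓❓❓
❓⬛⬛⬜⬜⬜⬜⬜⬜❓❓❓
❓⬛⬛⬜⬜⬜⬜⬜⬜❓❓❓
❓⬛⬛⬜⬜⬜⬜⬜⬜❓❓❓
❓⬛⬛⬜⬜⬜🔴⬜⬜❓❓❓
❓❓❓⬛⬛⬛⬜⬛⬛❓❓❓
❓❓❓⬛⬛⬛⬜⬛⬛❓❓❓
❓❓❓❓❓❓❓❓❓❓❓❓
❓❓❓❓❓❓❓❓❓❓❓❓
❓❓❓❓❓❓❓❓❓❓❓❓

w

⬛⬛⬛⬛⬛⬛⬛⬛⬛⬛⬛⬛
⬛⬛⬛⬛⬛⬛⬛⬛⬛⬛⬛⬛
⬛⬛⬛⬛⬛⬛⬛⬛⬛⬛⬛⬛
❓⬛⬛⬛⬛⬛⬛⬛⬛❓❓❓
❓⬛⬛⬜⬜⬜⬜⬜⬜❓❓❓
❓⬛⬛⬜⬜⬜⬜⬜⬜❓❓❓
❓⬛⬛⬜⬜⬜🔴⬜⬜❓❓❓
❓⬛⬛⬜⬜⬜⬜⬜⬜❓❓❓
❓❓❓⬛⬛⬛⬜⬛⬛❓❓❓
❓❓❓⬛⬛⬛⬜⬛⬛❓❓❓
❓❓❓❓❓❓❓❓❓❓❓❓
❓❓❓❓❓❓❓❓❓❓❓❓

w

⬛⬛⬛⬛⬛⬛⬛⬛⬛⬛⬛⬛
⬛⬛⬛⬛⬛⬛⬛⬛⬛⬛⬛⬛
⬛⬛⬛⬛⬛⬛⬛⬛⬛⬛⬛⬛
⬛⬛⬛⬛⬛⬛⬛⬛⬛⬛⬛⬛
❓⬛⬛⬛⬛⬛⬛⬛⬛❓❓❓
❓⬛⬛⬜⬜⬜⬜⬜⬜❓❓❓
❓⬛⬛⬜⬜⬜🔴⬜⬜❓❓❓
❓⬛⬛⬜⬜⬜⬜⬜⬜❓❓❓
❓⬛⬛⬜⬜⬜⬜⬜⬜❓❓❓
❓❓❓⬛⬛⬛⬜⬛⬛❓❓❓
❓❓❓⬛⬛⬛⬜⬛⬛❓❓❓
❓❓❓❓❓❓❓❓❓❓❓❓

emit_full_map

⬛⬛⬛⬛⬛⬛⬛⬛
⬛⬛⬜⬜⬜⬜⬜⬜
⬛⬛⬜⬜⬜🔴⬜⬜
⬛⬛⬜⬜⬜⬜⬜⬜
⬛⬛⬜⬜⬜⬜⬜⬜
❓❓⬛⬛⬛⬜⬛⬛
❓❓⬛⬛⬛⬜⬛⬛

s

⬛⬛⬛⬛⬛⬛⬛⬛⬛⬛⬛⬛
⬛⬛⬛⬛⬛⬛⬛⬛⬛⬛⬛⬛
⬛⬛⬛⬛⬛⬛⬛⬛⬛⬛⬛⬛
❓⬛⬛⬛⬛⬛⬛⬛⬛❓❓❓
❓⬛⬛⬜⬜⬜⬜⬜⬜❓❓❓
❓⬛⬛⬜⬜⬜⬜⬜⬜❓❓❓
❓⬛⬛⬜⬜⬜🔴⬜⬜❓❓❓
❓⬛⬛⬜⬜⬜⬜⬜⬜❓❓❓
❓❓❓⬛⬛⬛⬜⬛⬛❓❓❓
❓❓❓⬛⬛⬛⬜⬛⬛❓❓❓
❓❓❓❓❓❓❓❓❓❓❓❓
❓❓❓❓❓❓❓❓❓❓❓❓

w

⬛⬛⬛⬛⬛⬛⬛⬛⬛⬛⬛⬛
⬛⬛⬛⬛⬛⬛⬛⬛⬛⬛⬛⬛
⬛⬛⬛⬛⬛⬛⬛⬛⬛⬛⬛⬛
⬛⬛⬛⬛⬛⬛⬛⬛⬛⬛⬛⬛
❓⬛⬛⬛⬛⬛⬛⬛⬛❓❓❓
❓⬛⬛⬜⬜⬜⬜⬜⬜❓❓❓
❓⬛⬛⬜⬜⬜🔴⬜⬜❓❓❓
❓⬛⬛⬜⬜⬜⬜⬜⬜❓❓❓
❓⬛⬛⬜⬜⬜⬜⬜⬜❓❓❓
❓❓❓⬛⬛⬛⬜⬛⬛❓❓❓
❓❓❓⬛⬛⬛⬜⬛⬛❓❓❓
❓❓❓❓❓❓❓❓❓❓❓❓

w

⬛⬛⬛⬛⬛⬛⬛⬛⬛⬛⬛⬛
⬛⬛⬛⬛⬛⬛⬛⬛⬛⬛⬛⬛
⬛⬛⬛⬛⬛⬛⬛⬛⬛⬛⬛⬛
⬛⬛⬛⬛⬛⬛⬛⬛⬛⬛⬛⬛
⬛⬛⬛⬛⬛⬛⬛⬛⬛⬛⬛⬛
❓⬛⬛⬛⬛⬛⬛⬛⬛❓❓❓
❓⬛⬛⬜⬜⬜🔴⬜⬜❓❓❓
❓⬛⬛⬜⬜⬜⬜⬜⬜❓❓❓
❓⬛⬛⬜⬜⬜⬜⬜⬜❓❓❓
❓⬛⬛⬜⬜⬜⬜⬜⬜❓❓❓
❓❓❓⬛⬛⬛⬜⬛⬛❓❓❓
❓❓❓⬛⬛⬛⬜⬛⬛❓❓❓
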